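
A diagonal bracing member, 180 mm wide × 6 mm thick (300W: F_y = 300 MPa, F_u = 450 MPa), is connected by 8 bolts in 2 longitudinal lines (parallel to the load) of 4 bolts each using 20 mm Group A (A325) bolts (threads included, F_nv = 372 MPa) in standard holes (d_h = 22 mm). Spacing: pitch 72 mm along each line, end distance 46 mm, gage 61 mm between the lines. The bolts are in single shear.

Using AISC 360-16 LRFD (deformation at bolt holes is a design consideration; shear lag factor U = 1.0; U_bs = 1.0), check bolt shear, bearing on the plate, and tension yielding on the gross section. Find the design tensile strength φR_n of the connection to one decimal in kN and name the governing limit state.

291.6 kN (gross-section yield governs)

Bolt shear: A_b = π(20)²/4 = 314.16 mm². φR_n = 0.75 × 372 × 314.16 × 8 × 1 = 701.2 kN.
Bearing (6 mm plate, F_u = 450 MPa): end bolts L_c = 46 − 22/2 = 35, R_n = min(1.2×35×6×450, 2.4×20×6×450) = 113.4 kN/bolt; interior L_c = 72 − 22 = 50, R_n = 129.6 kN/bolt. φR_n = 0.75 × (2×113.4 + 6×129.6) = 753.3 kN.
Tension yield (gross): A_g = 180×6 = 1080 mm². φR_n = 0.90 × 300 × 1080 = 291.6 kN.
Governing: min(701.2, 753.3, 291.6) = 291.6 kN → gross-section yield.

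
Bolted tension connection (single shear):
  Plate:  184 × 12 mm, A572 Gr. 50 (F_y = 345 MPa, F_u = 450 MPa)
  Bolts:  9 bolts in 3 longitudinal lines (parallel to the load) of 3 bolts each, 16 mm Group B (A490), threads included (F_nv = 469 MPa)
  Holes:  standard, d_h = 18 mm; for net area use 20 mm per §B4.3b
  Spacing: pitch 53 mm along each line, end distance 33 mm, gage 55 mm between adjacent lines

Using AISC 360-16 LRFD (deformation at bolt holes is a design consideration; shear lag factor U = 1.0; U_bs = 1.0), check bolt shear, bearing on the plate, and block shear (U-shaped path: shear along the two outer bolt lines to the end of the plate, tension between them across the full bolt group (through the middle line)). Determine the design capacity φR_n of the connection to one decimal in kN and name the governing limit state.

Bolt shear: A_b = π(16)²/4 = 201.06 mm². φR_n = 0.75 × 469 × 201.06 × 9 × 1 = 636.5 kN.
Bearing (12 mm plate, F_u = 450 MPa): end bolts L_c = 33 − 18/2 = 24, R_n = min(1.2×24×12×450, 2.4×16×12×450) = 155.52 kN/bolt; interior L_c = 53 − 18 = 35, R_n = 207.36 kN/bolt. φR_n = 0.75 × (3×155.52 + 6×207.36) = 1283.0 kN.
Block shear: shear path 2×[33+2×53] = 2×139 mm, A_gv = 3336, A_nv = 2×(139 − 2.5×20)×12 = 2136 mm²; tension across gage: (110 − 2×20)×12 = 840 mm². R_n = min(0.6×450×2136, 0.6×345×3336) + 1.0×450×840 = min(576.72, 690.55) + 378 = 954.72 kN. φR_n = 0.75 × 954.72 = 716.0 kN.
Governing: min(636.5, 1283.0, 716.0) = 636.5 kN → bolt shear.

636.5 kN (bolt shear governs)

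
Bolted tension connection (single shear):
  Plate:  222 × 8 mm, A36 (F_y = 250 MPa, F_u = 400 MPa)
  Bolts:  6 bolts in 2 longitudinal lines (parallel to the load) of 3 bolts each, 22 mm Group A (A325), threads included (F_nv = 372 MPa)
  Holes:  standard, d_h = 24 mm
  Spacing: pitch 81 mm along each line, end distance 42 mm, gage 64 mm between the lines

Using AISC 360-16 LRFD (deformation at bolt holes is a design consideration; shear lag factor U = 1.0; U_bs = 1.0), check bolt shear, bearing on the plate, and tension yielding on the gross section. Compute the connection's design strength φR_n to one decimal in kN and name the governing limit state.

Bolt shear: A_b = π(22)²/4 = 380.13 mm². φR_n = 0.75 × 372 × 380.13 × 6 × 1 = 636.3 kN.
Bearing (8 mm plate, F_u = 400 MPa): end bolts L_c = 42 − 24/2 = 30, R_n = min(1.2×30×8×400, 2.4×22×8×400) = 115.2 kN/bolt; interior L_c = 81 − 24 = 57, R_n = 168.96 kN/bolt. φR_n = 0.75 × (2×115.2 + 4×168.96) = 679.7 kN.
Tension yield (gross): A_g = 222×8 = 1776 mm². φR_n = 0.90 × 250 × 1776 = 399.6 kN.
Governing: min(636.3, 679.7, 399.6) = 399.6 kN → gross-section yield.

399.6 kN (gross-section yield governs)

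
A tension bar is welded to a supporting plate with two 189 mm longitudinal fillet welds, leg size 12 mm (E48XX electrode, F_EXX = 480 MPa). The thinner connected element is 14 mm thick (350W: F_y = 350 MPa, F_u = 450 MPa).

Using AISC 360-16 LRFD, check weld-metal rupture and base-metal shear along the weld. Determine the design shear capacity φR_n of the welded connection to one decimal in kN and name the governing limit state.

692.7 kN (weld metal governs)

Weld metal: throat = 0.707×12 = 8.484 mm, L = 2×189 = 378 mm. φR_n = 0.75 × 0.6 × 480 × 8.484 × 378 = 692.7 kN.
Base metal shear (14 mm plate): yield φR_n = 1.0×0.6×350×14×378 = 1111.3 kN; rupture φR_n = 0.75×0.6×450×14×378 = 1071.6 kN; take 1071.6 kN (rupture).
Governing: min(692.7, 1071.6) = 692.7 kN → weld metal.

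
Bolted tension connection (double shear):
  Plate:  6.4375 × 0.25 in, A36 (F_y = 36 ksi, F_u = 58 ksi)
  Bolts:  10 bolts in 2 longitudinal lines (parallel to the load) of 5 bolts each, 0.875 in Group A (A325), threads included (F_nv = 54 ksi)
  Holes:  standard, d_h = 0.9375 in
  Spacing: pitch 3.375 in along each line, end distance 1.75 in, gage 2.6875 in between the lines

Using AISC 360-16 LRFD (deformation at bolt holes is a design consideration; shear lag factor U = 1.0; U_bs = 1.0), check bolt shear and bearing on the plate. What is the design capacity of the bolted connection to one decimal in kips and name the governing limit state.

216.1 kips (bearing governs)

Bolt shear: A_b = π(0.875)²/4 = 0.60132 in². φR_n = 0.75 × 54 × 0.60132 × 10 × 2 = 487.1 kips.
Bearing (0.25 in plate, F_u = 58 ksi): end bolts L_c = 1.75 − 0.9375/2 = 1.28125, R_n = min(1.2×1.28125×0.25×58, 2.4×0.875×0.25×58) = 22.294 kips/bolt; interior L_c = 3.375 − 0.9375 = 2.4375, R_n = 30.45 kips/bolt. φR_n = 0.75 × (2×22.294 + 8×30.45) = 216.1 kips.
Governing: min(487.1, 216.1) = 216.1 kips → bearing.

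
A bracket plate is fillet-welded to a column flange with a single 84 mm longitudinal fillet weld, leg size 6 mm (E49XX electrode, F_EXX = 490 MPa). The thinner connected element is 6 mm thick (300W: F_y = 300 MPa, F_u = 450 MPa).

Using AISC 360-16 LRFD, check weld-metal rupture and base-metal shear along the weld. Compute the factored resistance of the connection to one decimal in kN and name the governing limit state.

Weld metal: throat = 0.707×6 = 4.242 mm, L = 84 mm. φR_n = 0.75 × 0.6 × 490 × 4.242 × 84 = 78.6 kN.
Base metal shear (6 mm plate): yield φR_n = 1.0×0.6×300×6×84 = 90.7 kN; rupture φR_n = 0.75×0.6×450×6×84 = 102.1 kN; take 90.7 kN (yield).
Governing: min(78.6, 90.7) = 78.6 kN → weld metal.

78.6 kN (weld metal governs)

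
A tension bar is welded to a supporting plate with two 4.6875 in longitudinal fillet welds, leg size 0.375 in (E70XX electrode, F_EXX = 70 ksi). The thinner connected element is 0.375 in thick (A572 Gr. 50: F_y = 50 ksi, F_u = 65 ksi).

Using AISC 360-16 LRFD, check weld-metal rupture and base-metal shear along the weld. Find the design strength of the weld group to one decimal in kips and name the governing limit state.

Weld metal: throat = 0.707×0.375 = 0.26513 in, L = 2×4.6875 = 9.375 in. φR_n = 0.75 × 0.6 × 70 × 0.26513 × 9.375 = 78.3 kips.
Base metal shear (0.375 in plate): yield φR_n = 1.0×0.6×50×0.375×9.375 = 105.5 kips; rupture φR_n = 0.75×0.6×65×0.375×9.375 = 102.8 kips; take 102.8 kips (rupture).
Governing: min(78.3, 102.8) = 78.3 kips → weld metal.

78.3 kips (weld metal governs)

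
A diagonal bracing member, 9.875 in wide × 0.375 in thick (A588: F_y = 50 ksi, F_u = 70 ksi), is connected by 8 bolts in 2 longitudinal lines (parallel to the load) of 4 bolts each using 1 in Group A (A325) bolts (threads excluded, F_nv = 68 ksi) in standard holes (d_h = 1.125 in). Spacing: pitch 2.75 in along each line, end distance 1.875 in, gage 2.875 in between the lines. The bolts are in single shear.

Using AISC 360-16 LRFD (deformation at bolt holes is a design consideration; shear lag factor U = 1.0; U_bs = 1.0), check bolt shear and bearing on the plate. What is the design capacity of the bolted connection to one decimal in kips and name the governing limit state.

292.4 kips (bearing governs)

Bolt shear: A_b = π(1)²/4 = 0.7854 in². φR_n = 0.75 × 68 × 0.7854 × 8 × 1 = 320.4 kips.
Bearing (0.375 in plate, F_u = 70 ksi): end bolts L_c = 1.875 − 1.125/2 = 1.3125, R_n = min(1.2×1.3125×0.375×70, 2.4×1×0.375×70) = 41.344 kips/bolt; interior L_c = 2.75 − 1.125 = 1.625, R_n = 51.188 kips/bolt. φR_n = 0.75 × (2×41.344 + 6×51.188) = 292.4 kips.
Governing: min(320.4, 292.4) = 292.4 kips → bearing.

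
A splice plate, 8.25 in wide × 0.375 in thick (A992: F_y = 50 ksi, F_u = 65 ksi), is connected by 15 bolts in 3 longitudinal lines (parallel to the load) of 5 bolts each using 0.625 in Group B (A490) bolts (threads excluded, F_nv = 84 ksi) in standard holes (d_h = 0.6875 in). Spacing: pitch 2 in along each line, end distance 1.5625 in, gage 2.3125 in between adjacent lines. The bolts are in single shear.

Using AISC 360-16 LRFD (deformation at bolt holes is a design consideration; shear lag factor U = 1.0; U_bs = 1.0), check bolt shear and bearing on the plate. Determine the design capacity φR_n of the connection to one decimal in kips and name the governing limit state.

289.9 kips (bolt shear governs)

Bolt shear: A_b = π(0.625)²/4 = 0.3068 in². φR_n = 0.75 × 84 × 0.3068 × 15 × 1 = 289.9 kips.
Bearing (0.375 in plate, F_u = 65 ksi): end bolts L_c = 1.5625 − 0.6875/2 = 1.21875, R_n = min(1.2×1.21875×0.375×65, 2.4×0.625×0.375×65) = 35.648 kips/bolt; interior L_c = 2 − 0.6875 = 1.3125, R_n = 36.563 kips/bolt. φR_n = 0.75 × (3×35.648 + 12×36.563) = 409.3 kips.
Governing: min(289.9, 409.3) = 289.9 kips → bolt shear.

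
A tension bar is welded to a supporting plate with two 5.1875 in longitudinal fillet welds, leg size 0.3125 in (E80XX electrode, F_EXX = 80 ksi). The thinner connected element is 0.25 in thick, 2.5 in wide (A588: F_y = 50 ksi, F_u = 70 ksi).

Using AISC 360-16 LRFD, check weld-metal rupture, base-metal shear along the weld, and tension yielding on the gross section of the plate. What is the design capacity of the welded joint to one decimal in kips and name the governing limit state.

28.1 kips (gross-section yield governs)

Weld metal: throat = 0.707×0.3125 = 0.22094 in, L = 2×5.1875 = 10.375 in. φR_n = 0.75 × 0.6 × 80 × 0.22094 × 10.375 = 82.5 kips.
Base metal shear (0.25 in plate): yield φR_n = 1.0×0.6×50×0.25×10.375 = 77.8 kips; rupture φR_n = 0.75×0.6×70×0.25×10.375 = 81.7 kips; take 77.8 kips (yield).
Tension yield (gross): A_g = 2.5×0.25 = 0.625 in². φR_n = 0.90 × 50 × 0.625 = 28.1 kips.
Governing: min(82.5, 77.8, 28.1) = 28.1 kips → gross-section yield.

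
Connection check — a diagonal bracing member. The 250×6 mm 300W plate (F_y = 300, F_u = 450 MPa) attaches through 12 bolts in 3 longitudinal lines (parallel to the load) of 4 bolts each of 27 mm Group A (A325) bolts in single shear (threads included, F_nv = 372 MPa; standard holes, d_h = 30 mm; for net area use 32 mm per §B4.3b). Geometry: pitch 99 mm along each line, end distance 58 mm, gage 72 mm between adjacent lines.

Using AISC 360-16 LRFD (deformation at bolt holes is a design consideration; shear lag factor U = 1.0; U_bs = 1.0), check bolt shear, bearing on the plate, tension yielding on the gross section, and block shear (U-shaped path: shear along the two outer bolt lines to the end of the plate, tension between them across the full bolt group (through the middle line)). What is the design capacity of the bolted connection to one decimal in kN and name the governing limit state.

405.0 kN (gross-section yield governs)

Bolt shear: A_b = π(27)²/4 = 572.56 mm². φR_n = 0.75 × 372 × 572.56 × 12 × 1 = 1916.9 kN.
Bearing (6 mm plate, F_u = 450 MPa): end bolts L_c = 58 − 30/2 = 43, R_n = min(1.2×43×6×450, 2.4×27×6×450) = 139.32 kN/bolt; interior L_c = 99 − 30 = 69, R_n = 174.96 kN/bolt. φR_n = 0.75 × (3×139.32 + 9×174.96) = 1494.5 kN.
Tension yield (gross): A_g = 250×6 = 1500 mm². φR_n = 0.90 × 300 × 1500 = 405.0 kN.
Block shear: shear path 2×[58+3×99] = 2×355 mm, A_gv = 4260, A_nv = 2×(355 − 3.5×32)×6 = 2916 mm²; tension across gage: (144 − 2×32)×6 = 480 mm². R_n = min(0.6×450×2916, 0.6×300×4260) + 1.0×450×480 = min(787.32, 766.8) + 216 = 982.8 kN. φR_n = 0.75 × 982.8 = 737.1 kN.
Governing: min(1916.9, 1494.5, 405.0, 737.1) = 405.0 kN → gross-section yield.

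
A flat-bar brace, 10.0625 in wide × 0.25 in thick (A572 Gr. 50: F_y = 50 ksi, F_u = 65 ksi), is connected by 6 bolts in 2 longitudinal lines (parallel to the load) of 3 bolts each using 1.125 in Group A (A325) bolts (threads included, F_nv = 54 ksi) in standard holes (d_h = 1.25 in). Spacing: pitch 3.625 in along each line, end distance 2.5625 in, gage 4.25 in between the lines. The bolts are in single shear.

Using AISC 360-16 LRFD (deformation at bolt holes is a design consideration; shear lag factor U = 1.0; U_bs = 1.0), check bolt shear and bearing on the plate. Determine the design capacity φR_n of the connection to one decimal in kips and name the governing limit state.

Bolt shear: A_b = π(1.125)²/4 = 0.99402 in². φR_n = 0.75 × 54 × 0.99402 × 6 × 1 = 241.5 kips.
Bearing (0.25 in plate, F_u = 65 ksi): end bolts L_c = 2.5625 − 1.25/2 = 1.9375, R_n = min(1.2×1.9375×0.25×65, 2.4×1.125×0.25×65) = 37.781 kips/bolt; interior L_c = 3.625 − 1.25 = 2.375, R_n = 43.875 kips/bolt. φR_n = 0.75 × (2×37.781 + 4×43.875) = 188.3 kips.
Governing: min(241.5, 188.3) = 188.3 kips → bearing.

188.3 kips (bearing governs)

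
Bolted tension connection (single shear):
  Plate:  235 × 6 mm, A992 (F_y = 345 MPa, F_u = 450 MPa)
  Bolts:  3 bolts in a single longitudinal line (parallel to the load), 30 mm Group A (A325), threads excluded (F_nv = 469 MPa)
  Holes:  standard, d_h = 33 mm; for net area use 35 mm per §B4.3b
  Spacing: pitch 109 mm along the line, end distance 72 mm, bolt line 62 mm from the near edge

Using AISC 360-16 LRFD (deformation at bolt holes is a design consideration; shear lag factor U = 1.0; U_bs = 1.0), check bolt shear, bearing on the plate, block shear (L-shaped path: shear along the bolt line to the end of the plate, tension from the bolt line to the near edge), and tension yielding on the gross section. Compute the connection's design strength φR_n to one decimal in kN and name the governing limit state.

336.2 kN (block shear governs)

Bolt shear: A_b = π(30)²/4 = 706.86 mm². φR_n = 0.75 × 469 × 706.86 × 3 × 1 = 745.9 kN.
Bearing (6 mm plate, F_u = 450 MPa): end bolts L_c = 72 − 33/2 = 55.5, R_n = min(1.2×55.5×6×450, 2.4×30×6×450) = 179.82 kN/bolt; interior L_c = 109 − 33 = 76, R_n = 194.4 kN/bolt. φR_n = 0.75 × (1×179.82 + 2×194.4) = 426.5 kN.
Block shear: shear path 1×[72+2×109] = 1×290 mm, A_gv = 1740, A_nv = 1×(290 − 2.5×35)×6 = 1215 mm²; tension to near edge: (62 − 0.5×35)×6 = 267 mm². R_n = min(0.6×450×1215, 0.6×345×1740) + 1.0×450×267 = min(328.05, 360.18) + 120.15 = 448.2 kN. φR_n = 0.75 × 448.2 = 336.2 kN.
Tension yield (gross): A_g = 235×6 = 1410 mm². φR_n = 0.90 × 345 × 1410 = 437.8 kN.
Governing: min(745.9, 426.5, 336.2, 437.8) = 336.2 kN → block shear.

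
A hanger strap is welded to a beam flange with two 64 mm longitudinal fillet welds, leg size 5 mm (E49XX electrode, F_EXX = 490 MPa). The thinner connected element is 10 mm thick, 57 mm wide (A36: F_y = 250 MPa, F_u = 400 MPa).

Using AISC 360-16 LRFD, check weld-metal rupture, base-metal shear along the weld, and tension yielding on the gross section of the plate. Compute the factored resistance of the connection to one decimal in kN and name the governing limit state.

99.8 kN (weld metal governs)

Weld metal: throat = 0.707×5 = 3.535 mm, L = 2×64 = 128 mm. φR_n = 0.75 × 0.6 × 490 × 3.535 × 128 = 99.8 kN.
Base metal shear (10 mm plate): yield φR_n = 1.0×0.6×250×10×128 = 192.0 kN; rupture φR_n = 0.75×0.6×400×10×128 = 230.4 kN; take 192.0 kN (yield).
Tension yield (gross): A_g = 57×10 = 570 mm². φR_n = 0.90 × 250 × 570 = 128.3 kN.
Governing: min(99.8, 192.0, 128.3) = 99.8 kN → weld metal.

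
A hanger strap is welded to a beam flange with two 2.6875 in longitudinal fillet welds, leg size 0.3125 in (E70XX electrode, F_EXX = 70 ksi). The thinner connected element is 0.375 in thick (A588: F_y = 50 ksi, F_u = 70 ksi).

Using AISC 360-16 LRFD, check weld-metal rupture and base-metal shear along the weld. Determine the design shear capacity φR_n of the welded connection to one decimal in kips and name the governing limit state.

Weld metal: throat = 0.707×0.3125 = 0.22094 in, L = 2×2.6875 = 5.375 in. φR_n = 0.75 × 0.6 × 70 × 0.22094 × 5.375 = 37.4 kips.
Base metal shear (0.375 in plate): yield φR_n = 1.0×0.6×50×0.375×5.375 = 60.5 kips; rupture φR_n = 0.75×0.6×70×0.375×5.375 = 63.5 kips; take 60.5 kips (yield).
Governing: min(37.4, 60.5) = 37.4 kips → weld metal.

37.4 kips (weld metal governs)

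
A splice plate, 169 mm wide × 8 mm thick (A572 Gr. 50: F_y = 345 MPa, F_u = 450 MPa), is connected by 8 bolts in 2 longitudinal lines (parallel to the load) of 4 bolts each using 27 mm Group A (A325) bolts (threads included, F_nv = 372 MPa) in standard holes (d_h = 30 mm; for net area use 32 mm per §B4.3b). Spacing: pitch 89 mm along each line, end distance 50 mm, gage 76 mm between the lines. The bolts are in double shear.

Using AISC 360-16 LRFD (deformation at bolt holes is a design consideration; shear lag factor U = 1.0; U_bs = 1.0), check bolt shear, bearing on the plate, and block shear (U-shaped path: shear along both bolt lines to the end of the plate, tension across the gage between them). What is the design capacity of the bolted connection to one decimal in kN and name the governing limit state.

Bolt shear: A_b = π(27)²/4 = 572.56 mm². φR_n = 0.75 × 372 × 572.56 × 8 × 2 = 2555.9 kN.
Bearing (8 mm plate, F_u = 450 MPa): end bolts L_c = 50 − 30/2 = 35, R_n = min(1.2×35×8×450, 2.4×27×8×450) = 151.2 kN/bolt; interior L_c = 89 − 30 = 59, R_n = 233.28 kN/bolt. φR_n = 0.75 × (2×151.2 + 6×233.28) = 1276.6 kN.
Block shear: shear path 2×[50+3×89] = 2×317 mm, A_gv = 5072, A_nv = 2×(317 − 3.5×32)×8 = 3280 mm²; tension across gage: (76 − 1×32)×8 = 352 mm². R_n = min(0.6×450×3280, 0.6×345×5072) + 1.0×450×352 = min(885.6, 1049.9) + 158.4 = 1044 kN. φR_n = 0.75 × 1044 = 783.0 kN.
Governing: min(2555.9, 1276.6, 783.0) = 783.0 kN → block shear.

783.0 kN (block shear governs)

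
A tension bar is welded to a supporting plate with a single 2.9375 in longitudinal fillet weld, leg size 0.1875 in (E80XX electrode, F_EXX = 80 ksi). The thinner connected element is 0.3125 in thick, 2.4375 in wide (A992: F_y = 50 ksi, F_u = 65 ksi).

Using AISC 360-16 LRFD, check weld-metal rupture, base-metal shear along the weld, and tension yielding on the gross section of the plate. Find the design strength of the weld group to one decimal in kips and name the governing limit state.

Weld metal: throat = 0.707×0.1875 = 0.13256 in, L = 2.9375 in. φR_n = 0.75 × 0.6 × 80 × 0.13256 × 2.9375 = 14.0 kips.
Base metal shear (0.3125 in plate): yield φR_n = 1.0×0.6×50×0.3125×2.9375 = 27.5 kips; rupture φR_n = 0.75×0.6×65×0.3125×2.9375 = 26.9 kips; take 26.9 kips (rupture).
Tension yield (gross): A_g = 2.4375×0.3125 = 0.76172 in². φR_n = 0.90 × 50 × 0.76172 = 34.3 kips.
Governing: min(14.0, 26.9, 34.3) = 14.0 kips → weld metal.

14.0 kips (weld metal governs)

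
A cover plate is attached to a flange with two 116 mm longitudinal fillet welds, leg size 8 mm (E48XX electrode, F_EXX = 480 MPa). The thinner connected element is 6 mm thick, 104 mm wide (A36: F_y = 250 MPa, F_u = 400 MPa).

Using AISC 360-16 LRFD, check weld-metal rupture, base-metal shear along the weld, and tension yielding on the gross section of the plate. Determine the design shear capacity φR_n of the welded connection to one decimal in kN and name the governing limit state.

140.4 kN (gross-section yield governs)

Weld metal: throat = 0.707×8 = 5.656 mm, L = 2×116 = 232 mm. φR_n = 0.75 × 0.6 × 480 × 5.656 × 232 = 283.4 kN.
Base metal shear (6 mm plate): yield φR_n = 1.0×0.6×250×6×232 = 208.8 kN; rupture φR_n = 0.75×0.6×400×6×232 = 250.6 kN; take 208.8 kN (yield).
Tension yield (gross): A_g = 104×6 = 624 mm². φR_n = 0.90 × 250 × 624 = 140.4 kN.
Governing: min(283.4, 208.8, 140.4) = 140.4 kN → gross-section yield.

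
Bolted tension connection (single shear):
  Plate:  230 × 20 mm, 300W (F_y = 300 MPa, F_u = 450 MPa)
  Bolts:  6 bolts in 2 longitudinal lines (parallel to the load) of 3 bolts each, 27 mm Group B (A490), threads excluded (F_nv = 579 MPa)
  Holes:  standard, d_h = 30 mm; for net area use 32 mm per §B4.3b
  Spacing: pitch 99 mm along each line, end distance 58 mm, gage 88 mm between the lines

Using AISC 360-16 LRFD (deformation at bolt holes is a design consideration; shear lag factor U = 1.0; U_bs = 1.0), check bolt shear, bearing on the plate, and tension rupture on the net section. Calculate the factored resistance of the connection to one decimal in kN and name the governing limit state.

Bolt shear: A_b = π(27)²/4 = 572.56 mm². φR_n = 0.75 × 579 × 572.56 × 6 × 1 = 1491.8 kN.
Bearing (20 mm plate, F_u = 450 MPa): end bolts L_c = 58 − 30/2 = 43, R_n = min(1.2×43×20×450, 2.4×27×20×450) = 464.4 kN/bolt; interior L_c = 99 − 30 = 69, R_n = 583.2 kN/bolt. φR_n = 0.75 × (2×464.4 + 4×583.2) = 2446.2 kN.
Tension rupture (net): A_n = (230 − 2×32)×20 = 3320 mm² (U = 1.0, A_e = A_n). φR_n = 0.75 × 450 × 3320 = 1120.5 kN.
Governing: min(1491.8, 2446.2, 1120.5) = 1120.5 kN → net-section rupture.

1120.5 kN (net-section rupture governs)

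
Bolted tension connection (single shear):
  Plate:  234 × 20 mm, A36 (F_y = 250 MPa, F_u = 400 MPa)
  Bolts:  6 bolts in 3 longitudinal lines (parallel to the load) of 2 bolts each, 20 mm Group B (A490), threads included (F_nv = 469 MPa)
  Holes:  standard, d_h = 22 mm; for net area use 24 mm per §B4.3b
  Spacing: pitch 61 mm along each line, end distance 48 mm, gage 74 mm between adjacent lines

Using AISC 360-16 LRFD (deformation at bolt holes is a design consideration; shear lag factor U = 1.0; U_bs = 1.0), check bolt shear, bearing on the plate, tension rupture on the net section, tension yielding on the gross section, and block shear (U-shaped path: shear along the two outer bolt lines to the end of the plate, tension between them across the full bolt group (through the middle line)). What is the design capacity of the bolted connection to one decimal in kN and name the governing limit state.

663.0 kN (bolt shear governs)

Bolt shear: A_b = π(20)²/4 = 314.16 mm². φR_n = 0.75 × 469 × 314.16 × 6 × 1 = 663.0 kN.
Bearing (20 mm plate, F_u = 400 MPa): end bolts L_c = 48 − 22/2 = 37, R_n = min(1.2×37×20×400, 2.4×20×20×400) = 355.2 kN/bolt; interior L_c = 61 − 22 = 39, R_n = 374.4 kN/bolt. φR_n = 0.75 × (3×355.2 + 3×374.4) = 1641.6 kN.
Tension rupture (net): A_n = (234 − 3×24)×20 = 3240 mm² (U = 1.0, A_e = A_n). φR_n = 0.75 × 400 × 3240 = 972.0 kN.
Tension yield (gross): A_g = 234×20 = 4680 mm². φR_n = 0.90 × 250 × 4680 = 1053.0 kN.
Block shear: shear path 2×[48+1×61] = 2×109 mm, A_gv = 4360, A_nv = 2×(109 − 1.5×24)×20 = 2920 mm²; tension across gage: (148 − 2×24)×20 = 2000 mm². R_n = min(0.6×400×2920, 0.6×250×4360) + 1.0×400×2000 = min(700.8, 654) + 800 = 1454 kN. φR_n = 0.75 × 1454 = 1090.5 kN.
Governing: min(663.0, 1641.6, 972.0, 1053.0, 1090.5) = 663.0 kN → bolt shear.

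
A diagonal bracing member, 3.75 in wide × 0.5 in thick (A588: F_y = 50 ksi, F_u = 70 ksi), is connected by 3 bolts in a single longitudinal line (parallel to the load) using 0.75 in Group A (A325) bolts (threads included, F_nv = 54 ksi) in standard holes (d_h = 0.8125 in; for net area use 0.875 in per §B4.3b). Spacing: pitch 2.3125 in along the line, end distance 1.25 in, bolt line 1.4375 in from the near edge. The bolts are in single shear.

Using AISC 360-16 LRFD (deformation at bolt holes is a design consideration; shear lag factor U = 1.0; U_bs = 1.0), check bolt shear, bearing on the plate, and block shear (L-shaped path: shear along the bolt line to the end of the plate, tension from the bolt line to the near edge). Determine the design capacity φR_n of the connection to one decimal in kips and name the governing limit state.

Bolt shear: A_b = π(0.75)²/4 = 0.44179 in². φR_n = 0.75 × 54 × 0.44179 × 3 × 1 = 53.7 kips.
Bearing (0.5 in plate, F_u = 70 ksi): end bolts L_c = 1.25 − 0.8125/2 = 0.84375, R_n = min(1.2×0.84375×0.5×70, 2.4×0.75×0.5×70) = 35.438 kips/bolt; interior L_c = 2.3125 − 0.8125 = 1.5, R_n = 63 kips/bolt. φR_n = 0.75 × (1×35.438 + 2×63) = 121.1 kips.
Block shear: shear path 1×[1.25+2×2.3125] = 1×5.875 in, A_gv = 2.9375, A_nv = 1×(5.875 − 2.5×0.875)×0.5 = 1.8438 in²; tension to near edge: (1.4375 − 0.5×0.875)×0.5 = 0.5 in². R_n = min(0.6×70×1.8438, 0.6×50×2.9375) + 1.0×70×0.5 = min(77.44, 88.125) + 35 = 112.44 kips. φR_n = 0.75 × 112.44 = 84.3 kips.
Governing: min(53.7, 121.1, 84.3) = 53.7 kips → bolt shear.

53.7 kips (bolt shear governs)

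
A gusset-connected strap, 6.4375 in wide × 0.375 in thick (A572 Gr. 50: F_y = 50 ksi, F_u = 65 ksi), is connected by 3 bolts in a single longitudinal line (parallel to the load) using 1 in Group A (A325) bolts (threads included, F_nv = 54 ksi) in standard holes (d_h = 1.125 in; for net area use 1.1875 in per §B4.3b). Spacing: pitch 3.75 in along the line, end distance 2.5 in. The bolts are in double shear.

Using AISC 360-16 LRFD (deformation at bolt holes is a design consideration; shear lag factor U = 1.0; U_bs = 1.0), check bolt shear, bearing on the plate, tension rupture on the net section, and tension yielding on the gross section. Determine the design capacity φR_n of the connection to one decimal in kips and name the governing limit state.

Bolt shear: A_b = π(1)²/4 = 0.7854 in². φR_n = 0.75 × 54 × 0.7854 × 3 × 2 = 190.9 kips.
Bearing (0.375 in plate, F_u = 65 ksi): end bolts L_c = 2.5 − 1.125/2 = 1.9375, R_n = min(1.2×1.9375×0.375×65, 2.4×1×0.375×65) = 56.672 kips/bolt; interior L_c = 3.75 − 1.125 = 2.625, R_n = 58.5 kips/bolt. φR_n = 0.75 × (1×56.672 + 2×58.5) = 130.3 kips.
Tension rupture (net): A_n = (6.4375 − 1×1.1875)×0.375 = 1.9688 in² (U = 1.0, A_e = A_n). φR_n = 0.75 × 65 × 1.9688 = 96.0 kips.
Tension yield (gross): A_g = 6.4375×0.375 = 2.4141 in². φR_n = 0.90 × 50 × 2.4141 = 108.6 kips.
Governing: min(190.9, 130.3, 96.0, 108.6) = 96.0 kips → net-section rupture.

96.0 kips (net-section rupture governs)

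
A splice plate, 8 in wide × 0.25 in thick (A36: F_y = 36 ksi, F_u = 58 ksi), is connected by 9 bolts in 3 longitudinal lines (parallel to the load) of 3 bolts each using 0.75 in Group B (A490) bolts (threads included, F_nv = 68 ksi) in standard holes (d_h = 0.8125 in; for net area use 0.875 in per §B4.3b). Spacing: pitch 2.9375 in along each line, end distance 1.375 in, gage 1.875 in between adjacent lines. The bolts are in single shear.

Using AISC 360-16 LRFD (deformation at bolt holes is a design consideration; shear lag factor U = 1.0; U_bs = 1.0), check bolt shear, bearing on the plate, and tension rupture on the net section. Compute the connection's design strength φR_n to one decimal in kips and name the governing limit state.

58.5 kips (net-section rupture governs)

Bolt shear: A_b = π(0.75)²/4 = 0.44179 in². φR_n = 0.75 × 68 × 0.44179 × 9 × 1 = 202.8 kips.
Bearing (0.25 in plate, F_u = 58 ksi): end bolts L_c = 1.375 − 0.8125/2 = 0.96875, R_n = min(1.2×0.96875×0.25×58, 2.4×0.75×0.25×58) = 16.856 kips/bolt; interior L_c = 2.9375 − 0.8125 = 2.125, R_n = 26.1 kips/bolt. φR_n = 0.75 × (3×16.856 + 6×26.1) = 155.4 kips.
Tension rupture (net): A_n = (8 − 3×0.875)×0.25 = 1.3438 in² (U = 1.0, A_e = A_n). φR_n = 0.75 × 58 × 1.3438 = 58.5 kips.
Governing: min(202.8, 155.4, 58.5) = 58.5 kips → net-section rupture.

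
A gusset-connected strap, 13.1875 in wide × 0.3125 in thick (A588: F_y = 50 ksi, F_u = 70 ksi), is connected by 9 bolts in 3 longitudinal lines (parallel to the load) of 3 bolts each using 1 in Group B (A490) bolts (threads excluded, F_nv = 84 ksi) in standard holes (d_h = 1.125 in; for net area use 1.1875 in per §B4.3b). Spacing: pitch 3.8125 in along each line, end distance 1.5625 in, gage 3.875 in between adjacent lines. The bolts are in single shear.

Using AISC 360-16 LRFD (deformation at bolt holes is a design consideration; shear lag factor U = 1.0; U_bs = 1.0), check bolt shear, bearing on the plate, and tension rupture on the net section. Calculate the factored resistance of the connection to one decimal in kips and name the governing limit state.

Bolt shear: A_b = π(1)²/4 = 0.7854 in². φR_n = 0.75 × 84 × 0.7854 × 9 × 1 = 445.3 kips.
Bearing (0.3125 in plate, F_u = 70 ksi): end bolts L_c = 1.5625 − 1.125/2 = 1, R_n = min(1.2×1×0.3125×70, 2.4×1×0.3125×70) = 26.25 kips/bolt; interior L_c = 3.8125 − 1.125 = 2.6875, R_n = 52.5 kips/bolt. φR_n = 0.75 × (3×26.25 + 6×52.5) = 295.3 kips.
Tension rupture (net): A_n = (13.1875 − 3×1.1875)×0.3125 = 3.0078 in² (U = 1.0, A_e = A_n). φR_n = 0.75 × 70 × 3.0078 = 157.9 kips.
Governing: min(445.3, 295.3, 157.9) = 157.9 kips → net-section rupture.

157.9 kips (net-section rupture governs)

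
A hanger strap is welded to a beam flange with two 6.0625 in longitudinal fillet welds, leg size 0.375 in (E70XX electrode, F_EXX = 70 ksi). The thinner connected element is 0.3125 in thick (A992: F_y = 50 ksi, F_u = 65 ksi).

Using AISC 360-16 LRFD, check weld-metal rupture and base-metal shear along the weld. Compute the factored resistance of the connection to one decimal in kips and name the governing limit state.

Weld metal: throat = 0.707×0.375 = 0.26513 in, L = 2×6.0625 = 12.125 in. φR_n = 0.75 × 0.6 × 70 × 0.26513 × 12.125 = 101.3 kips.
Base metal shear (0.3125 in plate): yield φR_n = 1.0×0.6×50×0.3125×12.125 = 113.7 kips; rupture φR_n = 0.75×0.6×65×0.3125×12.125 = 110.8 kips; take 110.8 kips (rupture).
Governing: min(101.3, 110.8) = 101.3 kips → weld metal.

101.3 kips (weld metal governs)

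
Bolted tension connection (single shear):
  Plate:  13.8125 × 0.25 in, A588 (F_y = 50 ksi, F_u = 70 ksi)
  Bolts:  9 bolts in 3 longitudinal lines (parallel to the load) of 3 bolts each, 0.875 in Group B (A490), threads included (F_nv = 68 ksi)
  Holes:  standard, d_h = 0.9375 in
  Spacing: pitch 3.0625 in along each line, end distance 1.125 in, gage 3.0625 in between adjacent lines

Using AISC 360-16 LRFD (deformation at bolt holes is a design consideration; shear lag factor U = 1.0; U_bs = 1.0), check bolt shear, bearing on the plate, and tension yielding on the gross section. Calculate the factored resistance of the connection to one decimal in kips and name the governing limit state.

Bolt shear: A_b = π(0.875)²/4 = 0.60132 in². φR_n = 0.75 × 68 × 0.60132 × 9 × 1 = 276.0 kips.
Bearing (0.25 in plate, F_u = 70 ksi): end bolts L_c = 1.125 − 0.9375/2 = 0.65625, R_n = min(1.2×0.65625×0.25×70, 2.4×0.875×0.25×70) = 13.781 kips/bolt; interior L_c = 3.0625 − 0.9375 = 2.125, R_n = 36.75 kips/bolt. φR_n = 0.75 × (3×13.781 + 6×36.75) = 196.4 kips.
Tension yield (gross): A_g = 13.8125×0.25 = 3.4531 in². φR_n = 0.90 × 50 × 3.4531 = 155.4 kips.
Governing: min(276.0, 196.4, 155.4) = 155.4 kips → gross-section yield.

155.4 kips (gross-section yield governs)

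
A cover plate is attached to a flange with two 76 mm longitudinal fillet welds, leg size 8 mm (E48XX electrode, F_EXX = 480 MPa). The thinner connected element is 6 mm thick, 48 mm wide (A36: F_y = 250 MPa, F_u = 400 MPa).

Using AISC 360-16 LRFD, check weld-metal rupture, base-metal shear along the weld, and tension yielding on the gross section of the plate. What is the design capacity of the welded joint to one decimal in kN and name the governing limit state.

64.8 kN (gross-section yield governs)

Weld metal: throat = 0.707×8 = 5.656 mm, L = 2×76 = 152 mm. φR_n = 0.75 × 0.6 × 480 × 5.656 × 152 = 185.7 kN.
Base metal shear (6 mm plate): yield φR_n = 1.0×0.6×250×6×152 = 136.8 kN; rupture φR_n = 0.75×0.6×400×6×152 = 164.2 kN; take 136.8 kN (yield).
Tension yield (gross): A_g = 48×6 = 288 mm². φR_n = 0.90 × 250 × 288 = 64.8 kN.
Governing: min(185.7, 136.8, 64.8) = 64.8 kN → gross-section yield.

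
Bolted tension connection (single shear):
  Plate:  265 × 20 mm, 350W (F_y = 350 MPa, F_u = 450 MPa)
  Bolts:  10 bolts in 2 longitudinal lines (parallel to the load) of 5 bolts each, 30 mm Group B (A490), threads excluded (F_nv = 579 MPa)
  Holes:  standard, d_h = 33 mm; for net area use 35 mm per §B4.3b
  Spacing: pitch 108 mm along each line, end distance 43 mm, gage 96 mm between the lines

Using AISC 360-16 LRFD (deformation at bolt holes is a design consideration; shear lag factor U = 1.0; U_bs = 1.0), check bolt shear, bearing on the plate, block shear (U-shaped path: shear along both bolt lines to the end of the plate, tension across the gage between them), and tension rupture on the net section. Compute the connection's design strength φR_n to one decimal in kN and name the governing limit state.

Bolt shear: A_b = π(30)²/4 = 706.86 mm². φR_n = 0.75 × 579 × 706.86 × 10 × 1 = 3069.5 kN.
Bearing (20 mm plate, F_u = 450 MPa): end bolts L_c = 43 − 33/2 = 26.5, R_n = min(1.2×26.5×20×450, 2.4×30×20×450) = 286.2 kN/bolt; interior L_c = 108 − 33 = 75, R_n = 648 kN/bolt. φR_n = 0.75 × (2×286.2 + 8×648) = 4317.3 kN.
Block shear: shear path 2×[43+4×108] = 2×475 mm, A_gv = 19000, A_nv = 2×(475 − 4.5×35)×20 = 12700 mm²; tension across gage: (96 − 1×35)×20 = 1220 mm². R_n = min(0.6×450×12700, 0.6×350×19000) + 1.0×450×1220 = min(3429, 3990) + 549 = 3978 kN. φR_n = 0.75 × 3978 = 2983.5 kN.
Tension rupture (net): A_n = (265 − 2×35)×20 = 3900 mm² (U = 1.0, A_e = A_n). φR_n = 0.75 × 450 × 3900 = 1316.3 kN.
Governing: min(3069.5, 4317.3, 2983.5, 1316.3) = 1316.3 kN → net-section rupture.

1316.3 kN (net-section rupture governs)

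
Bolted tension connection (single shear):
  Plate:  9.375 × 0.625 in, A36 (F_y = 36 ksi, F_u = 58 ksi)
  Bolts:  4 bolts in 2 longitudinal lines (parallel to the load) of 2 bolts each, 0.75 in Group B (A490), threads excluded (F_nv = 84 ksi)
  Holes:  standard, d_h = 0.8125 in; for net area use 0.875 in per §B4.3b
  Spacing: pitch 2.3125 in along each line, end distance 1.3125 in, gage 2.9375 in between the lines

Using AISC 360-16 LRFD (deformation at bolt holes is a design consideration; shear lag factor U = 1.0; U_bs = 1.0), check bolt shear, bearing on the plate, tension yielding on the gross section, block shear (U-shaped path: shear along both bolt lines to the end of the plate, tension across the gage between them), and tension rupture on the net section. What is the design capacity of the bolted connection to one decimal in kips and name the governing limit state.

Bolt shear: A_b = π(0.75)²/4 = 0.44179 in². φR_n = 0.75 × 84 × 0.44179 × 4 × 1 = 111.3 kips.
Bearing (0.625 in plate, F_u = 58 ksi): end bolts L_c = 1.3125 − 0.8125/2 = 0.90625, R_n = min(1.2×0.90625×0.625×58, 2.4×0.75×0.625×58) = 39.422 kips/bolt; interior L_c = 2.3125 − 0.8125 = 1.5, R_n = 65.25 kips/bolt. φR_n = 0.75 × (2×39.422 + 2×65.25) = 157.0 kips.
Tension yield (gross): A_g = 9.375×0.625 = 5.8594 in². φR_n = 0.90 × 36 × 5.8594 = 189.8 kips.
Block shear: shear path 2×[1.3125+1×2.3125] = 2×3.625 in, A_gv = 4.5313, A_nv = 2×(3.625 − 1.5×0.875)×0.625 = 2.8906 in²; tension across gage: (2.9375 − 1×0.875)×0.625 = 1.2891 in². R_n = min(0.6×58×2.8906, 0.6×36×4.5313) + 1.0×58×1.2891 = min(100.59, 97.876) + 74.768 = 172.64 kips. φR_n = 0.75 × 172.64 = 129.5 kips.
Tension rupture (net): A_n = (9.375 − 2×0.875)×0.625 = 4.7656 in² (U = 1.0, A_e = A_n). φR_n = 0.75 × 58 × 4.7656 = 207.3 kips.
Governing: min(111.3, 157.0, 189.8, 129.5, 207.3) = 111.3 kips → bolt shear.

111.3 kips (bolt shear governs)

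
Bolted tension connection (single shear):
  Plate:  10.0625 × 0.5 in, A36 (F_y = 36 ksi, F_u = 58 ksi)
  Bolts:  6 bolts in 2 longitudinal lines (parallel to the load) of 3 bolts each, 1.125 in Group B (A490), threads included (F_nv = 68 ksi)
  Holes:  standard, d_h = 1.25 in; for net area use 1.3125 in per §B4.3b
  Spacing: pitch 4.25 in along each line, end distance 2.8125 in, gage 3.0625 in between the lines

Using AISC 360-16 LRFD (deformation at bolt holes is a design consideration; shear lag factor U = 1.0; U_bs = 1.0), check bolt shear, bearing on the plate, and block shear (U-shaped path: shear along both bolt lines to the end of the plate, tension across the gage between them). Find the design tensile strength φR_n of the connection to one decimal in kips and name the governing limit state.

221.3 kips (block shear governs)

Bolt shear: A_b = π(1.125)²/4 = 0.99402 in². φR_n = 0.75 × 68 × 0.99402 × 6 × 1 = 304.2 kips.
Bearing (0.5 in plate, F_u = 58 ksi): end bolts L_c = 2.8125 − 1.25/2 = 2.1875, R_n = min(1.2×2.1875×0.5×58, 2.4×1.125×0.5×58) = 76.125 kips/bolt; interior L_c = 4.25 − 1.25 = 3, R_n = 78.3 kips/bolt. φR_n = 0.75 × (2×76.125 + 4×78.3) = 349.1 kips.
Block shear: shear path 2×[2.8125+2×4.25] = 2×11.3125 in, A_gv = 11.313, A_nv = 2×(11.3125 − 2.5×1.3125)×0.5 = 8.0313 in²; tension across gage: (3.0625 − 1×1.3125)×0.5 = 0.875 in². R_n = min(0.6×58×8.0313, 0.6×36×11.313) + 1.0×58×0.875 = min(279.49, 244.36) + 50.75 = 295.11 kips. φR_n = 0.75 × 295.11 = 221.3 kips.
Governing: min(304.2, 349.1, 221.3) = 221.3 kips → block shear.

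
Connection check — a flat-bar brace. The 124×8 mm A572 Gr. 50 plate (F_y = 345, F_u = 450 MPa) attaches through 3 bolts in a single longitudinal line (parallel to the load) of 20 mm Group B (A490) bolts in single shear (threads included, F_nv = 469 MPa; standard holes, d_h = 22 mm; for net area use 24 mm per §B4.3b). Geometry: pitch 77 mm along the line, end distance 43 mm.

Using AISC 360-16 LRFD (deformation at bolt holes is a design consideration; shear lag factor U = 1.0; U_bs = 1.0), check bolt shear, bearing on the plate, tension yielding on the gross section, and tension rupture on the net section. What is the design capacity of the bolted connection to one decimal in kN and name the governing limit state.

Bolt shear: A_b = π(20)²/4 = 314.16 mm². φR_n = 0.75 × 469 × 314.16 × 3 × 1 = 331.5 kN.
Bearing (8 mm plate, F_u = 450 MPa): end bolts L_c = 43 − 22/2 = 32, R_n = min(1.2×32×8×450, 2.4×20×8×450) = 138.24 kN/bolt; interior L_c = 77 − 22 = 55, R_n = 172.8 kN/bolt. φR_n = 0.75 × (1×138.24 + 2×172.8) = 362.9 kN.
Tension yield (gross): A_g = 124×8 = 992 mm². φR_n = 0.90 × 345 × 992 = 308.0 kN.
Tension rupture (net): A_n = (124 − 1×24)×8 = 800 mm² (U = 1.0, A_e = A_n). φR_n = 0.75 × 450 × 800 = 270.0 kN.
Governing: min(331.5, 362.9, 308.0, 270.0) = 270.0 kN → net-section rupture.

270.0 kN (net-section rupture governs)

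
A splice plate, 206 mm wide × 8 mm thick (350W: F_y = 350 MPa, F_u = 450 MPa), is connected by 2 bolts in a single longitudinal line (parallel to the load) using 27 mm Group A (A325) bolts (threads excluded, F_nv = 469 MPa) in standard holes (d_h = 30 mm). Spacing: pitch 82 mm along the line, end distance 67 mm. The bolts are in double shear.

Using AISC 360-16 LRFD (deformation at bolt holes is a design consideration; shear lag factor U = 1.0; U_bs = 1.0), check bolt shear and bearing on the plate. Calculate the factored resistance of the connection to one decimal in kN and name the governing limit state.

337.0 kN (bearing governs)

Bolt shear: A_b = π(27)²/4 = 572.56 mm². φR_n = 0.75 × 469 × 572.56 × 2 × 2 = 805.6 kN.
Bearing (8 mm plate, F_u = 450 MPa): end bolts L_c = 67 − 30/2 = 52, R_n = min(1.2×52×8×450, 2.4×27×8×450) = 224.64 kN/bolt; interior L_c = 82 − 30 = 52, R_n = 224.64 kN/bolt. φR_n = 0.75 × (1×224.64 + 1×224.64) = 337.0 kN.
Governing: min(805.6, 337.0) = 337.0 kN → bearing.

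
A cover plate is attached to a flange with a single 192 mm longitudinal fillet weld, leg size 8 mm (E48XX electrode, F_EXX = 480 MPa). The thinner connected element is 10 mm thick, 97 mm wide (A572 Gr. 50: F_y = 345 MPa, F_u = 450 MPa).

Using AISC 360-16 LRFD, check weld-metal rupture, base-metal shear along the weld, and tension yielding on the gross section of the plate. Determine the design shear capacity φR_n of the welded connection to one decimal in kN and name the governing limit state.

234.6 kN (weld metal governs)

Weld metal: throat = 0.707×8 = 5.656 mm, L = 192 mm. φR_n = 0.75 × 0.6 × 480 × 5.656 × 192 = 234.6 kN.
Base metal shear (10 mm plate): yield φR_n = 1.0×0.6×345×10×192 = 397.4 kN; rupture φR_n = 0.75×0.6×450×10×192 = 388.8 kN; take 388.8 kN (rupture).
Tension yield (gross): A_g = 97×10 = 970 mm². φR_n = 0.90 × 345 × 970 = 301.2 kN.
Governing: min(234.6, 388.8, 301.2) = 234.6 kN → weld metal.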